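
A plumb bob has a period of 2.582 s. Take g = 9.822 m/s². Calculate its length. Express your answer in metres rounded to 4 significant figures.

1.659 m

From T = 2π√(L/g), L = gT²/(4π²) = 9.822 × 2.5820²/(4π²) = 1.659 m.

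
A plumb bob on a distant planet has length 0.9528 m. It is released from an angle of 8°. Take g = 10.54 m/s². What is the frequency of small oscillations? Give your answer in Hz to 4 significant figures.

0.5293 Hz

T = 2π√(L/g) = 2π√(0.9528/10.54) = 1.8891 s, so f = 1/T = 0.5293 Hz.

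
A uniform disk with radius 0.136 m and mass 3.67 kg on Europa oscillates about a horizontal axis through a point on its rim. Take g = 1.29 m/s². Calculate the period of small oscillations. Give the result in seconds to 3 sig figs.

I_cm = ½mr² = 0.03394 kg·m². The pivot is at distance d = 0.136 m from the centre of mass.
By the parallel-axis theorem, I = I_cm + md² = 0.03394 + 0.06788 = 0.1018 kg·m².
T = 2π√(I/(mgd)) = 2π√(0.1018/(3.67 × 1.29 × 0.136)) = 2.50 s.

2.50 s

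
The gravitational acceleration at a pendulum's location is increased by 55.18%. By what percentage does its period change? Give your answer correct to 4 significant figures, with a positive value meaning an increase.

T ∝ 1/√g, so T'/T = 1/√(1.5518) = 0.80275.
Percentage change in T = (0.80275 − 1) × 100% = -19.72%.

-19.72%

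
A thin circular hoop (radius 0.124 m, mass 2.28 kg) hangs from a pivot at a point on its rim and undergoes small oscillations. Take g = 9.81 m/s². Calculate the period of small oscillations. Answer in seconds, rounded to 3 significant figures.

I_cm = mr² = 0.03506 kg·m². The pivot is at distance d = 0.124 m from the centre of mass.
By the parallel-axis theorem, I = I_cm + md² = 0.03506 + 0.03506 = 0.07011 kg·m².
T = 2π√(I/(mgd)) = 2π√(0.07011/(2.28 × 9.81 × 0.124)) = 0.999 s.

0.999 s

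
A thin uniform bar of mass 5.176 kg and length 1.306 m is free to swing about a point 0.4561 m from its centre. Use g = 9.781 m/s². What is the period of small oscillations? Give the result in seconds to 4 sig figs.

For a physical pendulum T = 2π√(I/(mgd)), with d = 0.45610 m from pivot to centre of mass.
I_cm = mL²/12 = 5.176 × 1.306²/12 = 0.73570 kg·m²; I = I_cm + md² = 0.73570 + 5.176 × 0.45610² = 1.8124 kg·m².
T = 2π√(1.8124/(5.176 × 9.781 × 0.45610)) = 1.760 s.

1.760 s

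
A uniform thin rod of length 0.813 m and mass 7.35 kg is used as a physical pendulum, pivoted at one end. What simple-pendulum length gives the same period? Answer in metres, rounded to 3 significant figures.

0.542 m

The equivalent simple-pendulum length is L_eq = I/(md), where I is about the pivot and d = 0.4065 m.
I_cm = (1/12)mL² = 0.4048 kg·m², so I = I_cm + md² = 0.4048 + 1.215 = 1.619 kg·m².
L_eq = 1.619/(7.35 × 0.4065) = 0.542 m.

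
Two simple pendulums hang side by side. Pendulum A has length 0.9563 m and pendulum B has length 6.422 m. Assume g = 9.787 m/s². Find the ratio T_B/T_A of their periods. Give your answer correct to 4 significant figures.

2.591

T ∝ √L, so T_B/T_A = √(L_B/L_A) = √(6.422/0.9563) = 2.591.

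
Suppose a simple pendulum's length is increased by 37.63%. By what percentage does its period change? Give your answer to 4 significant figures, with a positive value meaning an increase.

T ∝ √L, so T'/T = √(1.3763) = 1.1732.
Percentage change in T = (1.1732 − 1) × 100% = 17.32%.

17.32%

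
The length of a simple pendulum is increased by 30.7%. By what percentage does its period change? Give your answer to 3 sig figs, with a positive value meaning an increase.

14.3%

T ∝ √L, so T'/T = √(1.307) = 1.143.
Percentage change in T = (1.143 − 1) × 100% = 14.3%.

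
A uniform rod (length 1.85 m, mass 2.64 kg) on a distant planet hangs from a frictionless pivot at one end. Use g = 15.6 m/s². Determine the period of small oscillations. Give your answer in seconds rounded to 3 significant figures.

For a physical pendulum T = 2π√(I/(mgd)), with d = 0.9250 m from pivot to centre of mass.
I_cm = mL²/12 = 2.64 × 1.85²/12 = 0.7530 kg·m²; I = I_cm + md² = 0.7530 + 2.64 × 0.9250² = 3.012 kg·m².
T = 2π√(3.012/(2.64 × 15.6 × 0.9250)) = 1.77 s.

1.77 s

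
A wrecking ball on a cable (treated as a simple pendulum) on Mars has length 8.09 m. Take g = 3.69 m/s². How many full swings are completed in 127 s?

T = 2π√(L/g) = 2π√(8.09/3.69) = 9.303 s.
Number of complete oscillations = ⌊127/9.303⌋ = ⌊13.65⌋ = 13.

13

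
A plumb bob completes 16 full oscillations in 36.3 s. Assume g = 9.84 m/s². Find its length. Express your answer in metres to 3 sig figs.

1.28 m

T = 36.3/16 = 2.269 s.
From T = 2π√(L/g), L = gT²/(4π²) = 9.84 × 2.269²/(4π²) = 1.28 m.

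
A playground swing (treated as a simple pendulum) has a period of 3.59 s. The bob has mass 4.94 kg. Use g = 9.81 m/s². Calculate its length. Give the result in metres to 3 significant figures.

3.20 m

From T = 2π√(L/g), L = gT²/(4π²) = 9.81 × 3.590²/(4π²) = 3.20 m.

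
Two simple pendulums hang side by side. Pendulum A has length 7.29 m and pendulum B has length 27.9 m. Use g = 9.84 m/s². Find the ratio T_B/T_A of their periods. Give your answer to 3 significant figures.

1.96

T ∝ √L, so T_B/T_A = √(L_B/L_A) = √(27.9/7.29) = 1.96.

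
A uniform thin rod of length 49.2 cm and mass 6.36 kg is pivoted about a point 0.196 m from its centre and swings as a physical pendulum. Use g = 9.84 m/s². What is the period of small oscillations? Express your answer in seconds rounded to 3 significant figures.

1.10 s

For a physical pendulum T = 2π√(I/(mgd)), with d = 0.1960 m from pivot to centre of mass.
I_cm = mL²/12 = 6.36 × 0.492²/12 = 0.1283 kg·m²; I = I_cm + md² = 0.1283 + 6.36 × 0.1960² = 0.3726 kg·m².
T = 2π√(0.3726/(6.36 × 9.84 × 0.1960)) = 1.10 s.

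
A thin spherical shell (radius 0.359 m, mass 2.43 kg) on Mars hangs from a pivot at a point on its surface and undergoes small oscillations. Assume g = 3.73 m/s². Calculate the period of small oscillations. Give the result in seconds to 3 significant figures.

2.52 s

I_cm = (2/3)mr² = 0.2088 kg·m². The pivot is at distance d = 0.359 m from the centre of mass.
By the parallel-axis theorem, I = I_cm + md² = 0.2088 + 0.3132 = 0.5220 kg·m².
T = 2π√(I/(mgd)) = 2π√(0.5220/(2.43 × 3.73 × 0.359)) = 2.52 s.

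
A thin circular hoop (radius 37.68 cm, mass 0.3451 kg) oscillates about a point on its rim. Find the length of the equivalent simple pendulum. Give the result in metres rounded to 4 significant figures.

0.7536 m

The equivalent simple-pendulum length is L_eq = I/(md), where I is about the pivot and d = 0.37680 m.
I_cm = mR² = 0.048997 kg·m², so I = I_cm + md² = 0.048997 + 0.048997 = 0.097993 kg·m².
L_eq = 0.097993/(0.3451 × 0.37680) = 0.7536 m.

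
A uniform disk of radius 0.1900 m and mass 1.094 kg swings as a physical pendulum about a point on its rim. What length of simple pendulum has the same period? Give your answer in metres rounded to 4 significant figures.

The equivalent simple-pendulum length is L_eq = I/(md), where I is about the pivot and d = 0.19000 m.
I_cm = ½mR² = 0.019747 kg·m², so I = I_cm + md² = 0.019747 + 0.039493 = 0.059240 kg·m².
L_eq = 0.059240/(1.094 × 0.19000) = 0.2850 m.

0.2850 m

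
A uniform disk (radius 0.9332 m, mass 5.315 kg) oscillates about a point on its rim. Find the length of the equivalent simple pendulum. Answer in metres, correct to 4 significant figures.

1.400 m

The equivalent simple-pendulum length is L_eq = I/(md), where I is about the pivot and d = 0.93320 m.
I_cm = ½mR² = 2.3143 kg·m², so I = I_cm + md² = 2.3143 + 4.6286 = 6.9429 kg·m².
L_eq = 6.9429/(5.315 × 0.93320) = 1.400 m.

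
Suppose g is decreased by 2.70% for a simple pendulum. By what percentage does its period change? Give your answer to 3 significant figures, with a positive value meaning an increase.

T ∝ 1/√g, so T'/T = 1/√(0.9730) = 1.014.
Percentage change in T = (1.014 − 1) × 100% = 1.38%.

1.38%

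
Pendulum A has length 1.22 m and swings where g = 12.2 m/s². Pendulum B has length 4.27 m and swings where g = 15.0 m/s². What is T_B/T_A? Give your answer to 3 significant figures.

1.69

T = 2π√(L/g), so T_B/T_A = √((L_B/g_B)/(L_A/g_A)) = √((4.27/15.0)/(1.22/12.2)) = 1.69.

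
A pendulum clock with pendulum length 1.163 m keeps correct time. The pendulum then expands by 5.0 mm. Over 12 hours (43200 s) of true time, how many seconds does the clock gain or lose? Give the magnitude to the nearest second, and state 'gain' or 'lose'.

T ∝ √L, so T'/T = √(1.16800/1.163) = 1.00215.
In 43200 s of true time the clock registers 43200/1.00215 = 43107.4 s, so it loses 93 s.

lose 93 s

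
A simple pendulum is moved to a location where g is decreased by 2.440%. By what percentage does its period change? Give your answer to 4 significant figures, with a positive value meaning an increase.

T ∝ 1/√g, so T'/T = 1/√(0.97560) = 1.0124.
Percentage change in T = (1.0124 − 1) × 100% = 1.243%.

1.243%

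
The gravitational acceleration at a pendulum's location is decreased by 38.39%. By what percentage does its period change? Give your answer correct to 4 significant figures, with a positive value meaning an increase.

T ∝ 1/√g, so T'/T = 1/√(0.61610) = 1.2740.
Percentage change in T = (1.2740 − 1) × 100% = 27.40%.

27.40%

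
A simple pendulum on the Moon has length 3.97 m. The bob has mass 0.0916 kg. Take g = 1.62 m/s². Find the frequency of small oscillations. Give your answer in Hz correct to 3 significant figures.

0.102 Hz

T = 2π√(L/g) = 2π√(3.97/1.62) = 9.836 s, so f = 1/T = 0.102 Hz.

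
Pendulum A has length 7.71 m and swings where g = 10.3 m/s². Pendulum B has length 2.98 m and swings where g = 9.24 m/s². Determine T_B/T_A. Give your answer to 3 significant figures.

0.656

T = 2π√(L/g), so T_B/T_A = √((L_B/g_B)/(L_A/g_A)) = √((2.98/9.24)/(7.71/10.3)) = 0.656.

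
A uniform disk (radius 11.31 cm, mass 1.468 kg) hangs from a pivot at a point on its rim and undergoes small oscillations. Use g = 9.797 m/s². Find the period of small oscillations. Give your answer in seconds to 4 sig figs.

I_cm = ½mr² = 0.0093890 kg·m². The pivot is at distance d = 0.1131 m from the centre of mass.
By the parallel-axis theorem, I = I_cm + md² = 0.0093890 + 0.018778 = 0.028167 kg·m².
T = 2π√(I/(mgd)) = 2π√(0.028167/(1.468 × 9.797 × 0.1131)) = 0.8268 s.

0.8268 s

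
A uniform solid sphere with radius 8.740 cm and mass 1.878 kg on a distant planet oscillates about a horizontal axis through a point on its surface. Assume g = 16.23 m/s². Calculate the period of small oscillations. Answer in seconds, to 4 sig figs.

I_cm = (2/5)mr² = 0.0057382 kg·m². The pivot is at distance d = 0.08740 m from the centre of mass.
By the parallel-axis theorem, I = I_cm + md² = 0.0057382 + 0.014346 = 0.020084 kg·m².
T = 2π√(I/(mgd)) = 2π√(0.020084/(1.878 × 16.23 × 0.08740)) = 0.5456 s.

0.5456 s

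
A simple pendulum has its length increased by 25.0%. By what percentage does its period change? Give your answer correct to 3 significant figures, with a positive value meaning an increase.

11.8%

T ∝ √L, so T'/T = √(1.250) = 1.118.
Percentage change in T = (1.118 − 1) × 100% = 11.8%.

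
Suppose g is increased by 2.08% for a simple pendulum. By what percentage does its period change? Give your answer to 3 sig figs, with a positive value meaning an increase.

-1.02%

T ∝ 1/√g, so T'/T = 1/√(1.021) = 0.9898.
Percentage change in T = (0.9898 − 1) × 100% = -1.02%.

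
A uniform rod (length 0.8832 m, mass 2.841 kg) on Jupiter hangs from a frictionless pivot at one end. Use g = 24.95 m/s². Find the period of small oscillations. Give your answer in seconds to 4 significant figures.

For a physical pendulum T = 2π√(I/(mgd)), with d = 0.44160 m from pivot to centre of mass.
I_cm = mL²/12 = 2.841 × 0.8832²/12 = 0.18468 kg·m²; I = I_cm + md² = 0.18468 + 2.841 × 0.44160² = 0.73870 kg·m².
T = 2π√(0.73870/(2.841 × 24.95 × 0.44160)) = 0.9652 s.

0.9652 s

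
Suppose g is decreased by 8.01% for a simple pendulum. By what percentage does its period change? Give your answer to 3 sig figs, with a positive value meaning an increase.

4.26%

T ∝ 1/√g, so T'/T = 1/√(0.9199) = 1.043.
Percentage change in T = (1.043 − 1) × 100% = 4.26%.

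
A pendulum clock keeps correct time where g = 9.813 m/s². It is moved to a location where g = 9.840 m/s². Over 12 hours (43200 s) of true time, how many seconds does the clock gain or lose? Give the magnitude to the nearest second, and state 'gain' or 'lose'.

The clock's period scales as T ∝ 1/√g, so T'/T = √(9.813/9.840) = 0.998627.
In 43200 s of true time the clock registers 43200/0.998627 = 43259.4 s, so it gains 59 s.

gain 59 s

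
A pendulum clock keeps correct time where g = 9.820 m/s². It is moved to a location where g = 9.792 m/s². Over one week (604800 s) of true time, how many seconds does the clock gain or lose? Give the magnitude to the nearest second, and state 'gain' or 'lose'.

lose 863 s

The clock's period scales as T ∝ 1/√g, so T'/T = √(9.820/9.792) = 1.00143.
In 604800 s of true time the clock registers 604800/1.00143 = 603937.1 s, so it loses 863 s.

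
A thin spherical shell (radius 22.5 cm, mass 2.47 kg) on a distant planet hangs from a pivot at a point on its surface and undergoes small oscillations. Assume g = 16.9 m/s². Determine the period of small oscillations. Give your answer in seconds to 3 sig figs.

I_cm = (2/3)mr² = 0.08336 kg·m². The pivot is at distance d = 0.225 m from the centre of mass.
By the parallel-axis theorem, I = I_cm + md² = 0.08336 + 0.1250 = 0.2084 kg·m².
T = 2π√(I/(mgd)) = 2π√(0.2084/(2.47 × 16.9 × 0.225)) = 0.936 s.

0.936 s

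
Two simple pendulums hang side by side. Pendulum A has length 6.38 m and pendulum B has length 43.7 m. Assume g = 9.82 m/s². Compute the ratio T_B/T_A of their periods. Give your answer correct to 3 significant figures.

2.62

T ∝ √L, so T_B/T_A = √(L_B/L_A) = √(43.7/6.38) = 2.62.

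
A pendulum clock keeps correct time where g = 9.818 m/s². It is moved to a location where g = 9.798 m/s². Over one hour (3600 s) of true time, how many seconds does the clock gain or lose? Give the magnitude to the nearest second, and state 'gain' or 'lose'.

lose 4 s

The clock's period scales as T ∝ 1/√g, so T'/T = √(9.818/9.798) = 1.00102.
In 3600 s of true time the clock registers 3600/1.00102 = 3596.3 s, so it loses 4 s.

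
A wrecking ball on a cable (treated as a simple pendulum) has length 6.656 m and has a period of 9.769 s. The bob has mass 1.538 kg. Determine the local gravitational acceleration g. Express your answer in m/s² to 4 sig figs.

From T = 2π√(L/g), g = 4π²L/T² = 4π² × 6.656/9.7690² = 2.753 m/s².

2.753 m/s²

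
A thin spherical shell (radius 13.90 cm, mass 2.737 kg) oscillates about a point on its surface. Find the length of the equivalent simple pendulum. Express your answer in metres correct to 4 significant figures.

The equivalent simple-pendulum length is L_eq = I/(md), where I is about the pivot and d = 0.13900 m.
I_cm = (2/3)mR² = 0.035254 kg·m², so I = I_cm + md² = 0.035254 + 0.052882 = 0.088136 kg·m².
L_eq = 0.088136/(2.737 × 0.13900) = 0.2317 m.

0.2317 m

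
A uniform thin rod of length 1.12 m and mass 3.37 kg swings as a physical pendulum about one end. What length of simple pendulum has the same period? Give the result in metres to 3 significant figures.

The equivalent simple-pendulum length is L_eq = I/(md), where I is about the pivot and d = 0.5600 m.
I_cm = (1/12)mL² = 0.3523 kg·m², so I = I_cm + md² = 0.3523 + 1.057 = 1.409 kg·m².
L_eq = 1.409/(3.37 × 0.5600) = 0.747 m.

0.747 m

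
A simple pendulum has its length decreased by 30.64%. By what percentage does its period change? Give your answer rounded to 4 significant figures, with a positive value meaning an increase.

T ∝ √L, so T'/T = √(0.69360) = 0.83283.
Percentage change in T = (0.83283 − 1) × 100% = -16.72%.

-16.72%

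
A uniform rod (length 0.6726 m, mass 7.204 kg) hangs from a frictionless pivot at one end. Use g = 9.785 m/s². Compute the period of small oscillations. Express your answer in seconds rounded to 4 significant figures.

For a physical pendulum T = 2π√(I/(mgd)), with d = 0.33630 m from pivot to centre of mass.
I_cm = mL²/12 = 7.204 × 0.6726²/12 = 0.27159 kg·m²; I = I_cm + md² = 0.27159 + 7.204 × 0.33630² = 1.0863 kg·m².
T = 2π√(1.0863/(7.204 × 9.785 × 0.33630)) = 1.345 s.

1.345 s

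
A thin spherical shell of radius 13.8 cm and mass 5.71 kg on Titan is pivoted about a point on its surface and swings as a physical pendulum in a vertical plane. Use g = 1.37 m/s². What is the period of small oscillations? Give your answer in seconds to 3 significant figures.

I_cm = (2/3)mr² = 0.07249 kg·m². The pivot is at distance d = 0.138 m from the centre of mass.
By the parallel-axis theorem, I = I_cm + md² = 0.07249 + 0.1087 = 0.1812 kg·m².
T = 2π√(I/(mgd)) = 2π√(0.1812/(5.71 × 1.37 × 0.138)) = 2.57 s.

2.57 s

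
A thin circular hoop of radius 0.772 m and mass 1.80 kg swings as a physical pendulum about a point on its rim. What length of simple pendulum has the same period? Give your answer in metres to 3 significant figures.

1.54 m

The equivalent simple-pendulum length is L_eq = I/(md), where I is about the pivot and d = 0.7720 m.
I_cm = mR² = 1.073 kg·m², so I = I_cm + md² = 1.073 + 1.073 = 2.146 kg·m².
L_eq = 2.146/(1.80 × 0.7720) = 1.54 m.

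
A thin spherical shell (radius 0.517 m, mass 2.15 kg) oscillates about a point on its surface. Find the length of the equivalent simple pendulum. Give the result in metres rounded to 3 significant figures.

The equivalent simple-pendulum length is L_eq = I/(md), where I is about the pivot and d = 0.5170 m.
I_cm = (2/3)mR² = 0.3831 kg·m², so I = I_cm + md² = 0.3831 + 0.5747 = 0.9578 kg·m².
L_eq = 0.9578/(2.15 × 0.5170) = 0.862 m.

0.862 m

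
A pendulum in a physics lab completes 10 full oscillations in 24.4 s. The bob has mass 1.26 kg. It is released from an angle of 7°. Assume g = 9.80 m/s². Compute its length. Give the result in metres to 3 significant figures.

T = 24.4/10 = 2.440 s.
From T = 2π√(L/g), L = gT²/(4π²) = 9.80 × 2.440²/(4π²) = 1.48 m.

1.48 m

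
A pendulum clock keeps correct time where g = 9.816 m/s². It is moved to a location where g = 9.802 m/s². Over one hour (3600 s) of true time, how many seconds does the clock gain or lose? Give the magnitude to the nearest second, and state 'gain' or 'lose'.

The clock's period scales as T ∝ 1/√g, so T'/T = √(9.816/9.802) = 1.00071.
In 3600 s of true time the clock registers 3600/1.00071 = 3597.4 s, so it loses 3 s.

lose 3 s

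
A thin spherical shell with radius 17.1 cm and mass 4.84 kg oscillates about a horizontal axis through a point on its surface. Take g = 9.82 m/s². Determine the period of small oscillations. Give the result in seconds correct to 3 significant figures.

1.07 s

I_cm = (2/3)mr² = 0.09435 kg·m². The pivot is at distance d = 0.171 m from the centre of mass.
By the parallel-axis theorem, I = I_cm + md² = 0.09435 + 0.1415 = 0.2359 kg·m².
T = 2π√(I/(mgd)) = 2π√(0.2359/(4.84 × 9.82 × 0.171)) = 1.07 s.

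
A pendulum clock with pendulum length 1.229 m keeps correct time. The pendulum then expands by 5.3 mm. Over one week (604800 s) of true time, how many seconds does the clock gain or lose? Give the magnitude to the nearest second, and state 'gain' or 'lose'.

lose 1300 s

T ∝ √L, so T'/T = √(1.23430/1.229) = 1.00215.
In 604800 s of true time the clock registers 604800/1.00215 = 603500.1 s, so it loses 1300 s.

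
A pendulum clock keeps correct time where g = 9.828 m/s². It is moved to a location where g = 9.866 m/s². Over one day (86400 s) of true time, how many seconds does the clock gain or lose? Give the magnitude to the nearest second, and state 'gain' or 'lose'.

The clock's period scales as T ∝ 1/√g, so T'/T = √(9.828/9.866) = 0.998072.
In 86400 s of true time the clock registers 86400/0.998072 = 86566.9 s, so it gains 167 s.

gain 167 s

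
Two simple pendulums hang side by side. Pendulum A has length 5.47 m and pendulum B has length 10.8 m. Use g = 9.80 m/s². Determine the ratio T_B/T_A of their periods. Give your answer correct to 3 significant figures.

T ∝ √L, so T_B/T_A = √(L_B/L_A) = √(10.8/5.47) = 1.41.

1.41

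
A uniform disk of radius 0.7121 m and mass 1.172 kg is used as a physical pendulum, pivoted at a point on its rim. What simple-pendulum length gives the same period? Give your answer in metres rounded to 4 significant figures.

The equivalent simple-pendulum length is L_eq = I/(md), where I is about the pivot and d = 0.71210 m.
I_cm = ½mR² = 0.29715 kg·m², so I = I_cm + md² = 0.29715 + 0.59431 = 0.89146 kg·m².
L_eq = 0.89146/(1.172 × 0.71210) = 1.068 m.

1.068 m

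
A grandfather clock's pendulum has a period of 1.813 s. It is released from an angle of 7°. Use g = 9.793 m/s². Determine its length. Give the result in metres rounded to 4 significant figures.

From T = 2π√(L/g), L = gT²/(4π²) = 9.793 × 1.8130²/(4π²) = 0.8154 m.

0.8154 m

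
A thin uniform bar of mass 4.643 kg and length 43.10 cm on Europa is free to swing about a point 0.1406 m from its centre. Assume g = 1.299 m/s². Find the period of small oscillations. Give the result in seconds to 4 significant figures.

For a physical pendulum T = 2π√(I/(mgd)), with d = 0.14060 m from pivot to centre of mass.
I_cm = mL²/12 = 4.643 × 0.4310²/12 = 0.071874 kg·m²; I = I_cm + md² = 0.071874 + 4.643 × 0.14060² = 0.16366 kg·m².
T = 2π√(0.16366/(4.643 × 1.299 × 0.14060)) = 2.760 s.

2.760 s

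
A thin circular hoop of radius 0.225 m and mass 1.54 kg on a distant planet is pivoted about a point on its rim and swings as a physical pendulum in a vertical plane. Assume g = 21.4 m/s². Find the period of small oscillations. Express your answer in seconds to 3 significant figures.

I_cm = mr² = 0.07796 kg·m². The pivot is at distance d = 0.225 m from the centre of mass.
By the parallel-axis theorem, I = I_cm + md² = 0.07796 + 0.07796 = 0.1559 kg·m².
T = 2π√(I/(mgd)) = 2π√(0.1559/(1.54 × 21.4 × 0.225)) = 0.911 s.

0.911 s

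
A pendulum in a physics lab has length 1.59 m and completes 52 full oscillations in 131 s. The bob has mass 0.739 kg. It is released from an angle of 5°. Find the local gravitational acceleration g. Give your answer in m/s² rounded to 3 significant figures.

T = 131/52 = 2.519 s.
From T = 2π√(L/g), g = 4π²L/T² = 4π² × 1.59/2.519² = 9.89 m/s².

9.89 m/s²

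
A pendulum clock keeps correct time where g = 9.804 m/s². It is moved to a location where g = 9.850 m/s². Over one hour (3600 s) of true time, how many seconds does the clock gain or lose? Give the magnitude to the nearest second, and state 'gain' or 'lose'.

gain 8 s

The clock's period scales as T ∝ 1/√g, so T'/T = √(9.804/9.850) = 0.997662.
In 3600 s of true time the clock registers 3600/0.997662 = 3608.4 s, so it gains 8 s.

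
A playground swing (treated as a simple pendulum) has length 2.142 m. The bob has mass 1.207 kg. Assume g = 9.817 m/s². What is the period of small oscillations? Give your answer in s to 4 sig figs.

T = 2π√(L/g) = 2π√(2.142/9.817) = 2π × 0.46711 = 2.935 s.

2.935 s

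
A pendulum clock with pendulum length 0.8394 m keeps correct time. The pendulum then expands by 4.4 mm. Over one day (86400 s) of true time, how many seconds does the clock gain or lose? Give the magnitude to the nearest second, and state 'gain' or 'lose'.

lose 226 s

T ∝ √L, so T'/T = √(0.84380/0.8394) = 1.00262.
In 86400 s of true time the clock registers 86400/1.00262 = 86174.4 s, so it loses 226 s.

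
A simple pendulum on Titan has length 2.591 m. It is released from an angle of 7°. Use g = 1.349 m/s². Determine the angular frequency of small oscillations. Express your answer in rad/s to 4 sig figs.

ω = √(g/L) = √(1.349/2.591) = 0.7216 rad/s.

0.7216 rad/s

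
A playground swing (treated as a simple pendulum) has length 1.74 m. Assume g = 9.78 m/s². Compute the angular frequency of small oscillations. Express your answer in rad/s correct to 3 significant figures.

ω = √(g/L) = √(9.78/1.74) = 2.37 rad/s.

2.37 rad/s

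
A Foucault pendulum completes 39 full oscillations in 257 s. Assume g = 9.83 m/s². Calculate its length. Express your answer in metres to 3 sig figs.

10.8 m

T = 257/39 = 6.590 s.
From T = 2π√(L/g), L = gT²/(4π²) = 9.83 × 6.590²/(4π²) = 10.8 m.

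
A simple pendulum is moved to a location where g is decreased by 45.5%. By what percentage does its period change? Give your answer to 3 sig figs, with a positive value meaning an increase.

T ∝ 1/√g, so T'/T = 1/√(0.5450) = 1.355.
Percentage change in T = (1.355 − 1) × 100% = 35.5%.

35.5%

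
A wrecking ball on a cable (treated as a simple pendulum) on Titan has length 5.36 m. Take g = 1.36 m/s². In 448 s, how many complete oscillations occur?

T = 2π√(L/g) = 2π√(5.36/1.36) = 12.47 s.
Number of complete oscillations = ⌊448/12.47⌋ = ⌊35.92⌋ = 35.

35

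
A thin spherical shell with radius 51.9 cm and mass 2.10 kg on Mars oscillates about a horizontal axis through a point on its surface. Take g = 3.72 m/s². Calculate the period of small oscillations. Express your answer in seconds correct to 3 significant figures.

I_cm = (2/3)mr² = 0.3771 kg·m². The pivot is at distance d = 0.519 m from the centre of mass.
By the parallel-axis theorem, I = I_cm + md² = 0.3771 + 0.5657 = 0.9428 kg·m².
T = 2π√(I/(mgd)) = 2π√(0.9428/(2.10 × 3.72 × 0.519)) = 3.03 s.

3.03 s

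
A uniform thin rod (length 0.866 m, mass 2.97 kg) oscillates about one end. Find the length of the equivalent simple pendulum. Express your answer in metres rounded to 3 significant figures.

The equivalent simple-pendulum length is L_eq = I/(md), where I is about the pivot and d = 0.4330 m.
I_cm = (1/12)mL² = 0.1856 kg·m², so I = I_cm + md² = 0.1856 + 0.5568 = 0.7425 kg·m².
L_eq = 0.7425/(2.97 × 0.4330) = 0.577 m.

0.577 m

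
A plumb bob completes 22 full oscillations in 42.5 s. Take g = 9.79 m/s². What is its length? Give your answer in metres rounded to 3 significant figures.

0.925 m

T = 42.5/22 = 1.932 s.
From T = 2π√(L/g), L = gT²/(4π²) = 9.79 × 1.932²/(4π²) = 0.925 m.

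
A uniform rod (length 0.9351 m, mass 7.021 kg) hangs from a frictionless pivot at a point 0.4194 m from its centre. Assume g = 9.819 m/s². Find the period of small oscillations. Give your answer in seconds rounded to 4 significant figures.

For a physical pendulum T = 2π√(I/(mgd)), with d = 0.41940 m from pivot to centre of mass.
I_cm = mL²/12 = 7.021 × 0.9351²/12 = 0.51160 kg·m²; I = I_cm + md² = 0.51160 + 7.021 × 0.41940² = 1.7466 kg·m².
T = 2π√(1.7466/(7.021 × 9.819 × 0.41940)) = 1.544 s.

1.544 s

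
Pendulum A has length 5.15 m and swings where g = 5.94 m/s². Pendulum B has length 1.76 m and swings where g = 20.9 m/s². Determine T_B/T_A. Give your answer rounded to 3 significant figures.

T = 2π√(L/g), so T_B/T_A = √((L_B/g_B)/(L_A/g_A)) = √((1.76/20.9)/(5.15/5.94)) = 0.312.

0.312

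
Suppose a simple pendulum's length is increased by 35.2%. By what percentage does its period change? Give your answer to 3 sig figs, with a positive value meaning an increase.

16.3%

T ∝ √L, so T'/T = √(1.352) = 1.163.
Percentage change in T = (1.163 − 1) × 100% = 16.3%.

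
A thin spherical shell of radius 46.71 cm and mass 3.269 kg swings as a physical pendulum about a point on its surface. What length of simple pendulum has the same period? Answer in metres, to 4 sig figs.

0.7785 m

The equivalent simple-pendulum length is L_eq = I/(md), where I is about the pivot and d = 0.46710 m.
I_cm = (2/3)mR² = 0.47549 kg·m², so I = I_cm + md² = 0.47549 + 0.71324 = 1.1887 kg·m².
L_eq = 1.1887/(3.269 × 0.46710) = 0.7785 m.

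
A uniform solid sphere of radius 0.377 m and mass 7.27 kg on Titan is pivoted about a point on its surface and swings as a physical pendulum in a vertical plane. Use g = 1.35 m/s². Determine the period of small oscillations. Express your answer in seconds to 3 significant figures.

I_cm = (2/5)mr² = 0.4133 kg·m². The pivot is at distance d = 0.377 m from the centre of mass.
By the parallel-axis theorem, I = I_cm + md² = 0.4133 + 1.033 = 1.447 kg·m².
T = 2π√(I/(mgd)) = 2π√(1.447/(7.27 × 1.35 × 0.377)) = 3.93 s.

3.93 s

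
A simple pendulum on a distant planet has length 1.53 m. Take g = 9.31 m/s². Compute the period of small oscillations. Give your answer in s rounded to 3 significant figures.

2.55 s

T = 2π√(L/g) = 2π√(1.53/9.31) = 2π × 0.4054 = 2.55 s.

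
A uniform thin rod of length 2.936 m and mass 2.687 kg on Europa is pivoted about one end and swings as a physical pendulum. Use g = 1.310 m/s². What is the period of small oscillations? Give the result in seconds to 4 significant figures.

For a physical pendulum T = 2π√(I/(mgd)), with d = 1.4680 m from pivot to centre of mass.
I_cm = mL²/12 = 2.687 × 2.936²/12 = 1.9302 kg·m²; I = I_cm + md² = 1.9302 + 2.687 × 1.4680² = 7.7207 kg·m².
T = 2π√(7.7207/(2.687 × 1.310 × 1.4680)) = 7.680 s.

7.680 s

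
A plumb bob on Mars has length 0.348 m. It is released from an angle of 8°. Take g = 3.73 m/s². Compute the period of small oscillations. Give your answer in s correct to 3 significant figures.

T = 2π√(L/g) = 2π√(0.348/3.73) = 2π × 0.3054 = 1.92 s.

1.92 s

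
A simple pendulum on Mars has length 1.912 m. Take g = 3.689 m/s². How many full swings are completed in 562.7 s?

124

T = 2π√(L/g) = 2π√(1.912/3.689) = 4.5234 s.
Number of complete oscillations = ⌊562.7/4.5234⌋ = ⌊124.40⌋ = 124.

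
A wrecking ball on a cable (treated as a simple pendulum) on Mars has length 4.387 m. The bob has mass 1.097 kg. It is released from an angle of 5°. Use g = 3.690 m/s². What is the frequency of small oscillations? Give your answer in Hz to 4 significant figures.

T = 2π√(L/g) = 2π√(4.387/3.690) = 6.8509 s, so f = 1/T = 0.1460 Hz.

0.1460 Hz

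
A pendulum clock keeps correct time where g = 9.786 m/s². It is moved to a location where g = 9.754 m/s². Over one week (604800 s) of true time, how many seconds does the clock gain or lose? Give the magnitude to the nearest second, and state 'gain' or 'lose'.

The clock's period scales as T ∝ 1/√g, so T'/T = √(9.786/9.754) = 1.00164.
In 604800 s of true time the clock registers 604800/1.00164 = 603810.3 s, so it loses 990 s.

lose 990 s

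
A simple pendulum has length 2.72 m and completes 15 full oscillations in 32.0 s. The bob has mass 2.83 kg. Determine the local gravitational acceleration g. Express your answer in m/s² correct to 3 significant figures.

23.6 m/s²

T = 32.0/15 = 2.133 s.
From T = 2π√(L/g), g = 4π²L/T² = 4π² × 2.72/2.133² = 23.6 m/s².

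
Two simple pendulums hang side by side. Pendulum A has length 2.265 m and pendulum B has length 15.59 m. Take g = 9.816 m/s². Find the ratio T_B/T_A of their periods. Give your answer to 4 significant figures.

2.624

T ∝ √L, so T_B/T_A = √(L_B/L_A) = √(15.59/2.265) = 2.624.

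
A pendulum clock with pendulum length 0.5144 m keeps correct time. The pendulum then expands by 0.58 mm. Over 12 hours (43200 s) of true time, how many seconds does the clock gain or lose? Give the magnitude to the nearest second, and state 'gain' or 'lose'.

T ∝ √L, so T'/T = √(0.51498/0.5144) = 1.00056.
In 43200 s of true time the clock registers 43200/1.00056 = 43175.7 s, so it loses 24 s.

lose 24 s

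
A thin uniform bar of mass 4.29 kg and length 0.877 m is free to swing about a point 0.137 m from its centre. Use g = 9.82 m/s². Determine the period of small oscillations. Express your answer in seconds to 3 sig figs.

1.56 s

For a physical pendulum T = 2π√(I/(mgd)), with d = 0.1370 m from pivot to centre of mass.
I_cm = mL²/12 = 4.29 × 0.877²/12 = 0.2750 kg·m²; I = I_cm + md² = 0.2750 + 4.29 × 0.1370² = 0.3555 kg·m².
T = 2π√(0.3555/(4.29 × 9.82 × 0.1370)) = 1.56 s.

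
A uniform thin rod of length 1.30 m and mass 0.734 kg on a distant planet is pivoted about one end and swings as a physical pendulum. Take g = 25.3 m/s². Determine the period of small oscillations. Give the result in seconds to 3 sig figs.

For a physical pendulum T = 2π√(I/(mgd)), with d = 0.6500 m from pivot to centre of mass.
I_cm = mL²/12 = 0.734 × 1.30²/12 = 0.1034 kg·m²; I = I_cm + md² = 0.1034 + 0.734 × 0.6500² = 0.4135 kg·m².
T = 2π√(0.4135/(0.734 × 25.3 × 0.6500)) = 1.16 s.

1.16 s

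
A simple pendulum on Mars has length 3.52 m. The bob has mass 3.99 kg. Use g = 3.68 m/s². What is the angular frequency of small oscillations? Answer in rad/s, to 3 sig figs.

ω = √(g/L) = √(3.68/3.52) = 1.02 rad/s.

1.02 rad/s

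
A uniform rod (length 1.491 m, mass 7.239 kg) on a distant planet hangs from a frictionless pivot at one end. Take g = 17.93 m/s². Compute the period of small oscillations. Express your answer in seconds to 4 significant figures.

For a physical pendulum T = 2π√(I/(mgd)), with d = 0.74550 m from pivot to centre of mass.
I_cm = mL²/12 = 7.239 × 1.491²/12 = 1.3411 kg·m²; I = I_cm + md² = 1.3411 + 7.239 × 0.74550² = 5.3643 kg·m².
T = 2π√(5.3643/(7.239 × 17.93 × 0.74550)) = 1.479 s.

1.479 s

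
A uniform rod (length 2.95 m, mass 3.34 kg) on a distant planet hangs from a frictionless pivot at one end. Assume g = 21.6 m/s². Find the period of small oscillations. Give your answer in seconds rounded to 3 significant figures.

1.90 s

For a physical pendulum T = 2π√(I/(mgd)), with d = 1.475 m from pivot to centre of mass.
I_cm = mL²/12 = 3.34 × 2.95²/12 = 2.422 kg·m²; I = I_cm + md² = 2.422 + 3.34 × 1.475² = 9.689 kg·m².
T = 2π√(9.689/(3.34 × 21.6 × 1.475)) = 1.90 s.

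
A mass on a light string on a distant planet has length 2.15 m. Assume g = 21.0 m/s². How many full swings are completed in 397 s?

197

T = 2π√(L/g) = 2π√(2.15/21.0) = 2.010 s.
Number of complete oscillations = ⌊397/2.010⌋ = ⌊197.5⌋ = 197.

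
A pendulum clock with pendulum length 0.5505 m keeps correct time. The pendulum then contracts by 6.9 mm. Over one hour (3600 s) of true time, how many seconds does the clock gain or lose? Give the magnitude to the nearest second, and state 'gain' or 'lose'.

T ∝ √L, so T'/T = √(0.54360/0.5505) = 0.993713.
In 3600 s of true time the clock registers 3600/0.993713 = 3622.8 s, so it gains 23 s.

gain 23 s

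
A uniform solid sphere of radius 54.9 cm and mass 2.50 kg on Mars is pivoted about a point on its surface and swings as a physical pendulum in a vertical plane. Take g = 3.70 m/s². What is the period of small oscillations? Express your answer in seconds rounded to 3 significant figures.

2.86 s

I_cm = (2/5)mr² = 0.3014 kg·m². The pivot is at distance d = 0.549 m from the centre of mass.
By the parallel-axis theorem, I = I_cm + md² = 0.3014 + 0.7535 = 1.055 kg·m².
T = 2π√(I/(mgd)) = 2π√(1.055/(2.50 × 3.70 × 0.549)) = 2.86 s.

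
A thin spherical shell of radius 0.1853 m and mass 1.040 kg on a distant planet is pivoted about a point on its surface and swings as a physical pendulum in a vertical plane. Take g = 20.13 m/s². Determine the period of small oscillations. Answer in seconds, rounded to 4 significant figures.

0.7783 s

I_cm = (2/3)mr² = 0.023806 kg·m². The pivot is at distance d = 0.1853 m from the centre of mass.
By the parallel-axis theorem, I = I_cm + md² = 0.023806 + 0.035710 = 0.059516 kg·m².
T = 2π√(I/(mgd)) = 2π√(0.059516/(1.040 × 20.13 × 0.1853)) = 0.7783 s.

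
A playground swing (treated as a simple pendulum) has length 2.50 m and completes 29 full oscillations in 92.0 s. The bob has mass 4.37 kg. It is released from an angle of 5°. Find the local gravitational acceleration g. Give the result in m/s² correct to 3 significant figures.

T = 92.0/29 = 3.172 s.
From T = 2π√(L/g), g = 4π²L/T² = 4π² × 2.50/3.172² = 9.81 m/s².

9.81 m/s²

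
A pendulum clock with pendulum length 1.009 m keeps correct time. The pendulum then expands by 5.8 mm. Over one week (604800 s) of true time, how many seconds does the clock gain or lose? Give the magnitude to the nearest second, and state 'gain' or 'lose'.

T ∝ √L, so T'/T = √(1.01480/1.009) = 1.00287.
In 604800 s of true time the clock registers 604800/1.00287 = 603069.2 s, so it loses 1731 s.

lose 1731 s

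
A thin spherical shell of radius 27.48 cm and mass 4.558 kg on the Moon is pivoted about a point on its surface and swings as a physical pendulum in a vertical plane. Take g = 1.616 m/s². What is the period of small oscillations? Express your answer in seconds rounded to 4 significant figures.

3.345 s

I_cm = (2/3)mr² = 0.22947 kg·m². The pivot is at distance d = 0.2748 m from the centre of mass.
By the parallel-axis theorem, I = I_cm + md² = 0.22947 + 0.34420 = 0.57366 kg·m².
T = 2π√(I/(mgd)) = 2π√(0.57366/(4.558 × 1.616 × 0.2748)) = 3.345 s.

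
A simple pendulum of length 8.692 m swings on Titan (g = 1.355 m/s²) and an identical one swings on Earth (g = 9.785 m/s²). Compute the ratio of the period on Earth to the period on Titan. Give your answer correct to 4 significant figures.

0.3721

T ∝ 1/√g, so T₂/T₁ = √(g₁/g₂) = √(1.355/9.785) = 0.3721.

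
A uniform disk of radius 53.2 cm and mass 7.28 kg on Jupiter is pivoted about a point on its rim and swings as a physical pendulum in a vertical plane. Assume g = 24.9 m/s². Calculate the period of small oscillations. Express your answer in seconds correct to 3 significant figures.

1.12 s

I_cm = ½mr² = 1.030 kg·m². The pivot is at distance d = 0.532 m from the centre of mass.
By the parallel-axis theorem, I = I_cm + md² = 1.030 + 2.060 = 3.091 kg·m².
T = 2π√(I/(mgd)) = 2π√(3.091/(7.28 × 24.9 × 0.532)) = 1.12 s.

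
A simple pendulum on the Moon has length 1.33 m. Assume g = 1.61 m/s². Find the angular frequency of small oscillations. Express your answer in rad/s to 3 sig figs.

ω = √(g/L) = √(1.61/1.33) = 1.10 rad/s.

1.10 rad/s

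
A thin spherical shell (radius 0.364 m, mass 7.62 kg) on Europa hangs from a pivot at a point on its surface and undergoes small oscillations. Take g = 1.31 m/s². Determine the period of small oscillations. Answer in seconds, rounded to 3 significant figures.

I_cm = (2/3)mr² = 0.6731 kg·m². The pivot is at distance d = 0.364 m from the centre of mass.
By the parallel-axis theorem, I = I_cm + md² = 0.6731 + 1.010 = 1.683 kg·m².
T = 2π√(I/(mgd)) = 2π√(1.683/(7.62 × 1.31 × 0.364)) = 4.28 s.

4.28 s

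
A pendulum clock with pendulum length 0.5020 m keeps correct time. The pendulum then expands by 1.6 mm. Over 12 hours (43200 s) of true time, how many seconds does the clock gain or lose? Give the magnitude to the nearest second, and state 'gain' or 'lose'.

lose 69 s

T ∝ √L, so T'/T = √(0.50360/0.5020) = 1.00159.
In 43200 s of true time the clock registers 43200/1.00159 = 43131.3 s, so it loses 69 s.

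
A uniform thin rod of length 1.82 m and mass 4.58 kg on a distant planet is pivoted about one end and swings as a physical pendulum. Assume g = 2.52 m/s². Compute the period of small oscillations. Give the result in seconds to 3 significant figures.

For a physical pendulum T = 2π√(I/(mgd)), with d = 0.9100 m from pivot to centre of mass.
I_cm = mL²/12 = 4.58 × 1.82²/12 = 1.264 kg·m²; I = I_cm + md² = 1.264 + 4.58 × 0.9100² = 5.057 kg·m².
T = 2π√(5.057/(4.58 × 2.52 × 0.9100)) = 4.36 s.

4.36 s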